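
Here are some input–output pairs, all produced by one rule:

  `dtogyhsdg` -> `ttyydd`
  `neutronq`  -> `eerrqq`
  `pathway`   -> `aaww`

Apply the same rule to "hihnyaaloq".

The rule is to keep one character in every 3, starting at position 2 (positions 2nd, 5th, 8th, ...), then double every character.
"hihnyaaloq" → "iyl" → "iiyyll".

iiyyll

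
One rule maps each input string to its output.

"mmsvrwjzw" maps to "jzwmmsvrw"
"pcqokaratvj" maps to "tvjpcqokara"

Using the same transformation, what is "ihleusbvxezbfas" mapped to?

fasihleusbvxezb

Looking at the pairs, the operation is to move the last 3 characters to the front (rotate right by 3).
So "ihleusbvxezbfas" becomes "fasihleusbvxezb".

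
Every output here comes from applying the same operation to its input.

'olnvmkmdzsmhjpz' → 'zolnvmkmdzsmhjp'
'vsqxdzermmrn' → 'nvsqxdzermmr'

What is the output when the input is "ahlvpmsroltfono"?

Rule — move the last character to the front.
Applying that to "ahlvpmsroltfono" gives "oahlvpmsroltfon".

oahlvpmsroltfon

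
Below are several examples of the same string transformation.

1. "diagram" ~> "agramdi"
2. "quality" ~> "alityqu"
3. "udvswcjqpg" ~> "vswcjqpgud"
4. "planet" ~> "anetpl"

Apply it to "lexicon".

xiconle

In each case the input is transformed by: move the first 2 characters to the end (rotate left by 2).
Doing the same to "lexicon": "xiconle".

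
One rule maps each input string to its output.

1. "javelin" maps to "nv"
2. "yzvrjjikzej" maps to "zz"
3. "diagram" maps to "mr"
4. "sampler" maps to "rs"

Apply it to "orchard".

Looking at the pairs, the operation is to sort the characters into alphabetical order, then keep only the last 2 characters.
For "orchard", step one produces "acdhorr"; step two turns that into "rr".
(Check on "sampler": → "aelmprs" → "rs" ✓)

rr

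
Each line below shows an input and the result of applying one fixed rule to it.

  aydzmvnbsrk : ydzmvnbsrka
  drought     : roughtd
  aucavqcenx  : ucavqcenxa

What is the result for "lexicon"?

exiconl

The rule is to move the first character to the end.
So "lexicon" becomes "exiconl".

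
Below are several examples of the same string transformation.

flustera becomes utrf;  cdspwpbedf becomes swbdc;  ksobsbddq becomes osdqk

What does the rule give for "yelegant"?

lgny

The pattern: keep every other character starting from the first (positions 1st, 3rd, 5th, ...), then move the first character to the end.
So "yelegant" becomes "lgny".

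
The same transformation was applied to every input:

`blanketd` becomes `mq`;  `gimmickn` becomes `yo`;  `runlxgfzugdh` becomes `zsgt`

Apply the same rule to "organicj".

What's happening: shift every letter 12 places forward in the alphabet (wrapping around), then keep one character in every 3, starting at position 3 (positions 3rd, 6th, 9th, ...).
Applying both steps to "organicj": "adsmzuov", then "su".
(Check on "blanketd": → "nxmzwqfp" → "mq" ✓)

su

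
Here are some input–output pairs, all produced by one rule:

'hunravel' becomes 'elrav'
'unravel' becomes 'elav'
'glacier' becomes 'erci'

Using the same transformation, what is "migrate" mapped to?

tera

Looking at the pairs, the operation is to delete the first 3 characters, then move the last 2 characters to the front (rotate right by 2).
"migrate" → "rate" → "tera".
(Check on "hunravel": → "ravel" → "elrav" ✓)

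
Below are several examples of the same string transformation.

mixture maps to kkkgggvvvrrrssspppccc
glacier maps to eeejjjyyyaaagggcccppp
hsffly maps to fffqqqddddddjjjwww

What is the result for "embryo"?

ccckkkzzzpppwwwmmm

Looking at the pairs, the operation is to repeat every character 3 times, then shift every letter 2 places backward in the alphabet (wrapping around).
On "embryo": the first step gives "eeemmmbbbrrryyyooo", and the second then gives "ccckkkzzzpppwwwmmm".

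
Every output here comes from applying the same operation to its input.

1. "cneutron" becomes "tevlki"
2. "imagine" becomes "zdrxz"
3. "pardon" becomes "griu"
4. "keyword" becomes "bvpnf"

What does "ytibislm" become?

pkzszj

The pattern: shift every letter 9 places backward in the alphabet (wrapping around), then delete the last 2 characters.
On "ytibislm" that produces "pkzszj".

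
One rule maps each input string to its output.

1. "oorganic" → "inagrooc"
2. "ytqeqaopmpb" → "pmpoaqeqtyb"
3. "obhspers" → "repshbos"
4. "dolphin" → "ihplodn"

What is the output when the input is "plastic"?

Looking at the pairs, the operation is to move the last character to the front, then reverse the string.
On "plastic": the first step gives "cplasti", and the second then gives "itsalpc".

itsalpc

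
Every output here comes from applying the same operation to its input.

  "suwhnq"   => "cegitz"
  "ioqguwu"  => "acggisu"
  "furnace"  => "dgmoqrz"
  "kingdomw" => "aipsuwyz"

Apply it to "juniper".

bdgquvz

Looking at the pairs, the operation is to shift every letter 12 places forward in the alphabet (wrapping around), then sort the characters into alphabetical order.
Working it through for "juniper": intermediate "vgzubqd", final "bdgquvz".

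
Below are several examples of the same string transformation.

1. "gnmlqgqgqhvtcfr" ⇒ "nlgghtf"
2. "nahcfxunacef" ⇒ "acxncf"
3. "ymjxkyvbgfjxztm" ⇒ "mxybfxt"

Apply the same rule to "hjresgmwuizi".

What's happening: keep every other character starting from the second (positions 2nd, 4th, 6th, ...).
On "hjresgmwuizi" that produces "jegwii".

jegwii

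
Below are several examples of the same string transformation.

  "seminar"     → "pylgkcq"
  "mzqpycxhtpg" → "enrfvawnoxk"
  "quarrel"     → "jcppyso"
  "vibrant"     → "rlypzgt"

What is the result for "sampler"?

pcjnkyq

Looking at the pairs, the operation is to shift every letter 2 places backward in the alphabet (wrapping around), then reverse the string.
For "sampler" the result is "pcjnkyq".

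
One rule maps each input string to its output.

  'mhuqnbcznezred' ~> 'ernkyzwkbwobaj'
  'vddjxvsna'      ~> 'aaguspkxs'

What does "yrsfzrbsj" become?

The rule is to shift every letter 3 places backward in the alphabet (wrapping around), then move the first character to the end.
Starting from "yrsfzrbsj": after the first operation, "vopcwoypg"; after the second, "opcwoypgv".

opcwoypgv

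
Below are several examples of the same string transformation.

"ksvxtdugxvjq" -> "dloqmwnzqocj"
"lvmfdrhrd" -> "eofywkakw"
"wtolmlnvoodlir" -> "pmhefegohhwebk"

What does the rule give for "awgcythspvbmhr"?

Each output is the input with this applied: shift every letter 7 places backward in the alphabet (wrapping around).
"awgcythspvbmhr" → "tpzvrmalioufak".

tpzvrmalioufak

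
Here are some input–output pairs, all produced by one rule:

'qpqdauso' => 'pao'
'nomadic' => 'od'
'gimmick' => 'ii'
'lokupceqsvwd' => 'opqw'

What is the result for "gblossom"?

Each output is the input with this applied: keep one character in every 3, starting at position 2 (positions 2nd, 5th, 8th, ...).
So "gblossom" becomes "bsm".

bsm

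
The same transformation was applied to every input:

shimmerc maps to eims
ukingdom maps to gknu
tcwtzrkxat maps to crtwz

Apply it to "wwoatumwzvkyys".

What's happening: sort the characters into alphabetical order, then keep every other character starting from the second (positions 2nd, 4th, 6th, ...).
On "wwoatumwzvkyys": the first step gives "akmostuvwwwyyz", and the second then gives "kotvwyz".

kotvwyz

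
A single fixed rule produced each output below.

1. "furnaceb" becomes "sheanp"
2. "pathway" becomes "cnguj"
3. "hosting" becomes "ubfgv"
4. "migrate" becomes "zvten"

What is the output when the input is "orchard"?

The transformation: shift every letter 13 places forward in the alphabet (wrapping around) — i.e. ROT13, then delete the last 2 characters.
Working it through for "orchard": intermediate "bepuneq", final "bepun".

bepun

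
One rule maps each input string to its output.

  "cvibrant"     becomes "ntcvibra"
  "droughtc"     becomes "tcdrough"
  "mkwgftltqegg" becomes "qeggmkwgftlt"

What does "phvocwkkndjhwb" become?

djhwbphvocwkkn

The rule is to swap the front and back halves of the string, then move the first 2 characters to the end (rotate left by 2).
Working it through for "phvocwkkndjhwb": intermediate "kndjhwbphvocwk", final "djhwbphvocwkkn".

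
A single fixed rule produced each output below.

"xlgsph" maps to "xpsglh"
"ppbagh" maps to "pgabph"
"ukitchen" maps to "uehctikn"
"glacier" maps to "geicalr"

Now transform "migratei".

metargii

The pattern: reverse the string, then swap the first and last characters.
Starting from "migratei": after the first operation, "ietargim"; after the second, "metargii".
(Check on "ukitchen": → "nehctiku" → "uehctikn" ✓)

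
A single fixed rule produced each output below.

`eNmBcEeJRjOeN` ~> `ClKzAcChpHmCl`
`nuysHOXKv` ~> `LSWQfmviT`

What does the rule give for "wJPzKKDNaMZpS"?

UhnXiiblYkxNq

The pattern: flip the case of every letter, then shift every letter 2 places backward in the alphabet (wrapping around).
Applying both steps to "wJPzKKDNaMZpS": "WjpZkkdnAmzPs", then "UhnXiiblYkxNq".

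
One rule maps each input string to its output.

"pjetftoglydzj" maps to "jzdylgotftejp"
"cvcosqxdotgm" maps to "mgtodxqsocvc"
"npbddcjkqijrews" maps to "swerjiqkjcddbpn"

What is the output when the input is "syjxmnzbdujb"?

bjudbznmxjys

In each case the input is transformed by: reverse the string.
Doing the same to "syjxmnzbdujb": "bjudbznmxjys".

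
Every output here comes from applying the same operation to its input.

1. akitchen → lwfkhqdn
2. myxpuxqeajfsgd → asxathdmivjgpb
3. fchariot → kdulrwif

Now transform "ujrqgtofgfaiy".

The rule is to move the first 2 characters to the end (rotate left by 2), then shift every letter 3 places forward in the alphabet (wrapping around).
"ujrqgtofgfaiy" → "rqgtofgfaiyuj" → "utjwrijidlbxm".

utjwrijidlbxm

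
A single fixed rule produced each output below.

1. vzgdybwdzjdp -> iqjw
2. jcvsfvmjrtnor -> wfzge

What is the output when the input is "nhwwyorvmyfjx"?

ajelk

The transformation: shift every letter 13 places forward in the alphabet (wrapping around) — i.e. ROT13, then keep one character in every 3, starting at position 1 (positions 1st, 4th, 7th, ...).
"nhwwyorvmyfjx" → "aujjlbeizlswk" → "ajelk".
(Check on "vzgdybwdzjdp": → "imtqlojqmwqc" → "iqjw" ✓)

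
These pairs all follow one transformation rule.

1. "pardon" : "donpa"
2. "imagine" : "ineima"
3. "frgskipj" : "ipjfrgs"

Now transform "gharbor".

The pattern: move the last 3 characters to the front (rotate right by 3), then delete the last character.
On "gharbor": the first step gives "borghar", and the second then gives "borgha".
(Check on "imagine": → "ineimag" → "ineima" ✓)

borgha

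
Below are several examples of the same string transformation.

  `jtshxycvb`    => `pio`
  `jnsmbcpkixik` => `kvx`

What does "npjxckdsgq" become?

ftd

In each case the input is transformed by: shift every letter 13 places forward in the alphabet (wrapping around) — i.e. ROT13, then keep only the last 3 characters.
Applying both steps to "npjxckdsgq": "acwkpxqftd", then "ftd".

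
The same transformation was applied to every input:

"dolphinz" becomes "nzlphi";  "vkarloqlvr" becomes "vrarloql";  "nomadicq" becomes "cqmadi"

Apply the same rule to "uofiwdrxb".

The rule is to delete the first 2 characters, then move the last 2 characters to the front (rotate right by 2).
On "uofiwdrxb": the first step gives "fiwdrxb", and the second then gives "xbfiwdr".

xbfiwdr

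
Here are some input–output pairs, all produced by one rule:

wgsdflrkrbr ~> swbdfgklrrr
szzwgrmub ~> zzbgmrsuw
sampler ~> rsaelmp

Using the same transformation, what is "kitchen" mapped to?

ntcehik

Rule — sort the characters into alphabetical order, then move the last 2 characters to the front (rotate right by 2).
"kitchen" → "ntcehik".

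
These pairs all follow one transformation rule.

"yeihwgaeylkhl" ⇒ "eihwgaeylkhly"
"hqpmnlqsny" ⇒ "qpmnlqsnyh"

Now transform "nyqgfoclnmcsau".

yqgfoclnmcsaun

In each case the input is transformed by: move the first character to the end.
For "nyqgfoclnmcsau" the result is "yqgfoclnmcsaun".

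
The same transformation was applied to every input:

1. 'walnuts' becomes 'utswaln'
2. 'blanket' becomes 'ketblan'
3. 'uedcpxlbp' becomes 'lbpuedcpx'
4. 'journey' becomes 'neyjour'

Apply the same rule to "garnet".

netgar

The pattern: move the last 3 characters to the front (rotate right by 3).
So "garnet" becomes "netgar".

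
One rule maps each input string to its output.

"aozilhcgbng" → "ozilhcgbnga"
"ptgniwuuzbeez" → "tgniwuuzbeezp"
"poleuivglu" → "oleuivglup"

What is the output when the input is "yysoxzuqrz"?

Each output is the input with this applied: move the first character to the end.
Doing the same to "yysoxzuqrz": "ysoxzuqrzy".

ysoxzuqrzy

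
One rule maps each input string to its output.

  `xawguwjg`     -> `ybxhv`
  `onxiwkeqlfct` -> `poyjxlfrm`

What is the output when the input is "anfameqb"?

bogbn

The rule is to delete the last 3 characters, then shift every letter 1 place forward in the alphabet (wrapping around).
"anfameqb" → "anfam" → "bogbn".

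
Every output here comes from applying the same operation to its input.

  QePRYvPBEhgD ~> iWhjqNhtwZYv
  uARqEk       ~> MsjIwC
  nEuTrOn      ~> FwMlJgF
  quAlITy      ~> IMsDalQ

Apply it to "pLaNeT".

What's happening: flip the case of every letter, then shift every letter 8 places backward in the alphabet (wrapping around).
"pLaNeT" → "HdSfWl".

HdSfWl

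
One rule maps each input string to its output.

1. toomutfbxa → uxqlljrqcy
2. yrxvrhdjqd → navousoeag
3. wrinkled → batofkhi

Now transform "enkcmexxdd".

aabkhzjbuu

What's happening: move the last 2 characters to the front (rotate right by 2), then shift every letter 3 places backward in the alphabet (wrapping around).
For "enkcmexxdd", step one produces "ddenkcmexx"; step two turns that into "aabkhzjbuu".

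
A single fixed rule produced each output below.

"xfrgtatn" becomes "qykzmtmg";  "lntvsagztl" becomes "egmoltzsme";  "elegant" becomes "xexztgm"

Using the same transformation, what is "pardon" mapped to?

itkwhg

The pattern: shift every letter 7 places backward in the alphabet (wrapping around).
For "pardon" the result is "itkwhg".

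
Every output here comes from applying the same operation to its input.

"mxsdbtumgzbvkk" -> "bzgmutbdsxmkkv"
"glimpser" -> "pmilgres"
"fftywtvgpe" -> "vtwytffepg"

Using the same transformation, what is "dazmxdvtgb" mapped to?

vdxmzadbgt

The pattern: move the last 3 characters to the front (rotate right by 3), then reverse the string.
Working it through for "dazmxdvtgb": intermediate "tgbdazmxdv", final "vdxmzadbgt".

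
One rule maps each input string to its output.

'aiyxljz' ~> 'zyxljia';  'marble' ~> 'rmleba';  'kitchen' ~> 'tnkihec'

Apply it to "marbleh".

Looking at the pairs, the operation is to sort the characters into reverse alphabetical order.
So "marbleh" becomes "rmlheba".

rmlheba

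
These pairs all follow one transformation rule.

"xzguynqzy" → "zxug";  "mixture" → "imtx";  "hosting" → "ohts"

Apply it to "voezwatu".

ovze

What's happening: swap each adjacent pair of characters (1↔2, 3↔4, ...), then keep only the first 4 characters.
Starting from "voezwatu": after the first operation, "ovzeawut"; after the second, "ovze".
(Check on "mixture": → "imtxrue" → "imtx" ✓)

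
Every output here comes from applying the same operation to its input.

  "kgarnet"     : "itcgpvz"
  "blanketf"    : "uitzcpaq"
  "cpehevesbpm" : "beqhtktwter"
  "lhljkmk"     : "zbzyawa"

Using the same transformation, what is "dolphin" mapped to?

Looking at the pairs, the operation is to shift every letter 11 places backward in the alphabet (wrapping around), then reverse the string.
On "dolphin": the first step gives "sdaewxc", and the second then gives "cxweads".

cxweads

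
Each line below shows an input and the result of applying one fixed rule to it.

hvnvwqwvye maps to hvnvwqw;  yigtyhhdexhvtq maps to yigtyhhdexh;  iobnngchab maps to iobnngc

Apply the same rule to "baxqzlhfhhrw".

The rule is to delete the last 3 characters.
Applying that to "baxqzlhfhhrw" gives "baxqzlhfh".

baxqzlhfh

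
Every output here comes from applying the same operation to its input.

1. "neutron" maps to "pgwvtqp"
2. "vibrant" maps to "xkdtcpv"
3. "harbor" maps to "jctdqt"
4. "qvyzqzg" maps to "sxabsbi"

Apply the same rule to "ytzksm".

avbmuo

The rule is to shift every letter 2 places forward in the alphabet (wrapping around).
Doing the same to "ytzksm": "avbmuo".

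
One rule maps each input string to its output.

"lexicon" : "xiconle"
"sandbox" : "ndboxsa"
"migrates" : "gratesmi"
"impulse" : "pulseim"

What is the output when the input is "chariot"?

ariotch

The pattern: move the first 2 characters to the end (rotate left by 2).
For "chariot" the result is "ariotch".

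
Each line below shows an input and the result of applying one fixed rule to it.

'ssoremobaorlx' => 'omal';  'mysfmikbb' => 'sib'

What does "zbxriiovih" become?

xii

Rule — keep one character in every 3, starting at position 3 (positions 3rd, 6th, 9th, ...).
Doing the same to "zbxriiovih": "xii".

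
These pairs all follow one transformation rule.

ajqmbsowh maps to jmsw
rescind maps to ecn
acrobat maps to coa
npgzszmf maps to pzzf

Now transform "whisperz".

hsez

What's happening: keep every other character starting from the second (positions 2nd, 4th, 6th, ...).
Doing the same to "whisperz": "hsez".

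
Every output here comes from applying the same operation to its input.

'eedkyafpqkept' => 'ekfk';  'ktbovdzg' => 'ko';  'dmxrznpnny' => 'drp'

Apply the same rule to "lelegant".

le

Rule — keep one character in every 3, starting at position 1 (positions 1st, 4th, 7th, ...), then delete the last character.
Starting from "lelegant": after the first operation, "len"; after the second, "le".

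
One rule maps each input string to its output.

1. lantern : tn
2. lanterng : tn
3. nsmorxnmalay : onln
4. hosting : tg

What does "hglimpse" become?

is

The pattern: move the first character to the end, then keep one character in every 3, starting at position 3 (positions 3rd, 6th, 9th, ...).
"hglimpse" → "glimpseh" → "is".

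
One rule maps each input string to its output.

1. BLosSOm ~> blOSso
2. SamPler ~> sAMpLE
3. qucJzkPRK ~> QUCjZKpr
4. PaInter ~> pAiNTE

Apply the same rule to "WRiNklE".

wrInKL

The transformation: flip the case of every letter, then delete the last character.
So "WRiNklE" becomes "wrInKL".
(Check on "SamPler": → "sAMpLER" → "sAMpLE" ✓)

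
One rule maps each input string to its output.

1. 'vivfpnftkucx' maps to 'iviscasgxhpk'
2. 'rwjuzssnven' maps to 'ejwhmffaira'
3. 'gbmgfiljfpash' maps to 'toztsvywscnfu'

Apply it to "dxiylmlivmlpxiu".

The rule is to shift every letter 13 places forward in the alphabet (wrapping around) — i.e. ROT13.
On "dxiylmlivmlpxiu" that produces "qkvlyzyvizyckvh".

qkvlyzyvizyckvh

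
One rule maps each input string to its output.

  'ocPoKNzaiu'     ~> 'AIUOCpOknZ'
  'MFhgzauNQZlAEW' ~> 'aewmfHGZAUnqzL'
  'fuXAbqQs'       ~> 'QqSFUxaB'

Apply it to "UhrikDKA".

The transformation: move the last 3 characters to the front (rotate right by 3), then flip the case of every letter.
For "UhrikDKA", step one produces "DKAUhrik"; step two turns that into "dkauHRIK".

dkauHRIK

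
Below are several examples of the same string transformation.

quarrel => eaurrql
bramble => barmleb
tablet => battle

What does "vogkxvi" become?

igxvvok

The rule is to sort the characters into reverse alphabetical order, then move the last 2 characters to the front (rotate right by 2).
For "vogkxvi" the result is "igxvvok".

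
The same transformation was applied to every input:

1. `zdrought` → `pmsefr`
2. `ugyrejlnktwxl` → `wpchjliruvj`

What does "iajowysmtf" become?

The pattern: delete the first 2 characters, then shift every letter 2 places backward in the alphabet (wrapping around).
Applying both steps to "iajowysmtf": "jowysmtf", then "hmuwqkrd".

hmuwqkrd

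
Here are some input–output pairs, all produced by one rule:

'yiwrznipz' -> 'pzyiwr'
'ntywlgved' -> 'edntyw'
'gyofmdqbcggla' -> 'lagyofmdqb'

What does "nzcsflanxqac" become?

Looking at the pairs, the operation is to move the last 2 characters to the front (rotate right by 2), then delete the last 3 characters.
Doing the same to "nzcsflanxqac": "acnzcsfla".

acnzcsfla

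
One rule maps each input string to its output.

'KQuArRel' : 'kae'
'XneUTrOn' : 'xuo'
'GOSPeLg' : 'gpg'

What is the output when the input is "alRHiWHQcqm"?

ahhq

In each case the input is transformed by: keep one character in every 3, starting at position 1 (positions 1st, 4th, 7th, ...), then convert every letter to lowercase.
For "alRHiWHQcqm", step one produces "aHHq"; step two turns that into "ahhq".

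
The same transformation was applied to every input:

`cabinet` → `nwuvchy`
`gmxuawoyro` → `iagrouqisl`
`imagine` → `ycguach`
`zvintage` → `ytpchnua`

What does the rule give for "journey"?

sdiolhy

The transformation: move the last character to the front, then shift every letter 6 places backward in the alphabet (wrapping around).
"journey" → "sdiolhy".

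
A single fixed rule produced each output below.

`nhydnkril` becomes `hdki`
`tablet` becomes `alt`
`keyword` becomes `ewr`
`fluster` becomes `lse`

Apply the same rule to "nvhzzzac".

vzzc

Rule — keep every other character starting from the second (positions 2nd, 4th, 6th, ...).
So "nvhzzzac" becomes "vzzc".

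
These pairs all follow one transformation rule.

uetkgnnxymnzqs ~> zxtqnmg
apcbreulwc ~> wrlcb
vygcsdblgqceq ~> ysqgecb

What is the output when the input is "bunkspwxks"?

Rule — sort the characters into reverse alphabetical order, then keep every other character starting from the first (positions 1st, 3rd, 5th, ...).
Working it through for "bunkspwxks": intermediate "xwusspnkkb", final "xusnk".
(Check on "vygcsdblgqceq": → "yvsqqlggedccb" → "ysqgecb" ✓)

xusnk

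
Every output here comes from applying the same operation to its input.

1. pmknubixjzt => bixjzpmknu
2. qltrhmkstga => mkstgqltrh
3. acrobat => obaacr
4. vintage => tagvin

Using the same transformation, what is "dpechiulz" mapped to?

What's happening: delete the last character, then swap the front and back halves of the string.
Applying both steps to "dpechiulz": "dpechiul", then "hiuldpec".
(Check on "pmknubixjzt": → "pmknubixjz" → "bixjzpmknu" ✓)

hiuldpec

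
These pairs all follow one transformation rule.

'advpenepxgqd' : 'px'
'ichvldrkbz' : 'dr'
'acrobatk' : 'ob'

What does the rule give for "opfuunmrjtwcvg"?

tw

Rule — move the last 3 characters to the front (rotate right by 3), then keep only the last 2 characters.
On "opfuunmrjtwcvg": the first step gives "cvgopfuunmrjtw", and the second then gives "tw".
(Check on "advpenepxgqd": → "gqdadvpenepx" → "px" ✓)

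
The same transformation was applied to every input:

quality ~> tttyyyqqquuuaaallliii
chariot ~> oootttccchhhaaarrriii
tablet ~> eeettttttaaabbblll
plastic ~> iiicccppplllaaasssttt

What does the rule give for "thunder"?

eeerrrttthhhuuunnnddd

The transformation: move the last 2 characters to the front (rotate right by 2), then repeat every character 3 times.
So "thunder" becomes "eeerrrttthhhuuunnnddd".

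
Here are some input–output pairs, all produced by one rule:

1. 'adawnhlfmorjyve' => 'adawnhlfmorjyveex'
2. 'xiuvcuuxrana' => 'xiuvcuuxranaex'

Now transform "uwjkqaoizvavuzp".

Looking at the pairs, the operation is to append "ex".
"uwjkqaoizvavuzp" → "uwjkqaoizvavuzpex".

uwjkqaoizvavuzpex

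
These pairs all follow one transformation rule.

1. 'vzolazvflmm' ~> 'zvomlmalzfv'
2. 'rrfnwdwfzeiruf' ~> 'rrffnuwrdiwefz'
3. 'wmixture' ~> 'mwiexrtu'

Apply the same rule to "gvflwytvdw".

vgfwldwvyt

The pattern: move the first character to the end, then take characters alternately from the front and the back (1st, last, 2nd, 2nd-last, ...).
Starting from "gvflwytvdw": after the first operation, "vflwytvdwg"; after the second, "vgfwldwvyt".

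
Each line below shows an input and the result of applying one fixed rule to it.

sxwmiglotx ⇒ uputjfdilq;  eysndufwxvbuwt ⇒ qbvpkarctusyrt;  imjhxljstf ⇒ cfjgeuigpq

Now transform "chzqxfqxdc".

In each case the input is transformed by: move the last character to the front, then shift every letter 3 places backward in the alphabet (wrapping around).
Starting from "chzqxfqxdc": after the first operation, "cchzqxfqxd"; after the second, "zzewnucnua".

zzewnucnua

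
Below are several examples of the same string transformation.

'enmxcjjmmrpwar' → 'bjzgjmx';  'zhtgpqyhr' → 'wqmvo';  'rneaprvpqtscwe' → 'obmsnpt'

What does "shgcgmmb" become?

What's happening: keep every other character starting from the first (positions 1st, 3rd, 5th, ...), then shift every letter 3 places backward in the alphabet (wrapping around).
Applying both steps to "shgcgmmb": "sggm", then "pddj".

pddj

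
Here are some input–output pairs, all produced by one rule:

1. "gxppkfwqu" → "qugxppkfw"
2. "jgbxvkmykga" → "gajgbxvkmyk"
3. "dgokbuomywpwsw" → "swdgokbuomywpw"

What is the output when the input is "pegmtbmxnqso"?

Looking at the pairs, the operation is to move the last 2 characters to the front (rotate right by 2).
Applying that to "pegmtbmxnqso" gives "sopegmtbmxnq".

sopegmtbmxnq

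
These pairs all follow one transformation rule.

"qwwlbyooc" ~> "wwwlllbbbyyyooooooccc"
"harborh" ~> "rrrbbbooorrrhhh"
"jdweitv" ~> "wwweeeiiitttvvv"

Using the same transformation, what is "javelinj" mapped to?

vvveeellliiinnnjjj

The transformation: delete the first 2 characters, then repeat every character 3 times.
Applying both steps to "javelinj": "velinj", then "vvveeellliiinnnjjj".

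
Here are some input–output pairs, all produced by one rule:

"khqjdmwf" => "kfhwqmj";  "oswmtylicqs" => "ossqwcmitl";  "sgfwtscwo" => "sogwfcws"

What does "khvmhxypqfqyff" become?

kfhfvymqhfxqy

The transformation: take characters alternately from the front and the back (1st, last, 2nd, 2nd-last, ...), then delete the last character.
Working it through for "khvmhxypqfqyff": intermediate "kfhfvymqhfxqyp", final "kfhfvymqhfxqy".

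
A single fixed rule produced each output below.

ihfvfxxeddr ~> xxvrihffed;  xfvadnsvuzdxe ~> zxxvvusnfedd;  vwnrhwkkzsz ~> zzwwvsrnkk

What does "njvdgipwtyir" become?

Rule — sort the characters into reverse alphabetical order, then delete the last character.
Working it through for "njvdgipwtyir": intermediate "ywvtrpnjiigd", final "ywvtrpnjiig".
(Check on "xfvadnsvuzdxe": → "zxxvvusnfedda" → "zxxvvusnfedd" ✓)

ywvtrpnjiig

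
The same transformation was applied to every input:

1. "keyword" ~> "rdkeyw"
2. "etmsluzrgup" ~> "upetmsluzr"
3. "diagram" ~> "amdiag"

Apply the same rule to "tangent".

nttang

In each case the input is transformed by: move the last 2 characters to the front (rotate right by 2), then delete the last character.
On "tangent": the first step gives "nttange", and the second then gives "nttang".
(Check on "keyword": → "rdkeywo" → "rdkeyw" ✓)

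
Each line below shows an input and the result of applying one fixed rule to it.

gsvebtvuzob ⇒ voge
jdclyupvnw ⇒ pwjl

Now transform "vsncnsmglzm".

The rule is to keep one character in every 3, starting at position 1 (positions 1st, 4th, 7th, ...), then swap the front and back halves of the string.
For "vsncnsmglzm", step one produces "vcmz"; step two turns that into "mzvc".
(Check on "gsvebtvuzob": → "gevo" → "voge" ✓)

mzvc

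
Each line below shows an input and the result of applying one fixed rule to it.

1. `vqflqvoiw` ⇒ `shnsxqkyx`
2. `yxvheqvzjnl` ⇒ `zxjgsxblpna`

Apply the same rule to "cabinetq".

Looking at the pairs, the operation is to move the first character to the end, then shift every letter 2 places forward in the alphabet (wrapping around).
On "cabinetq": the first step gives "abinetqc", and the second then gives "cdkpgvse".

cdkpgvse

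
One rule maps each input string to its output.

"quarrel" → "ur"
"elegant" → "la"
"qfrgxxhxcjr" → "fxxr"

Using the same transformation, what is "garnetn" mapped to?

ae

Each output is the input with this applied: keep one character in every 3, starting at position 2 (positions 2nd, 5th, 8th, ...).
Doing the same to "garnetn": "ae".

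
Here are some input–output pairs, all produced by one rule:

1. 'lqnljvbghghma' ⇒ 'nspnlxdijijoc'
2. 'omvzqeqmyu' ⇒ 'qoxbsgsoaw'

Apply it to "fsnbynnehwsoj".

hupdappgjyuql

Rule — shift every letter 2 places forward in the alphabet (wrapping around).
For "fsnbynnehwsoj" the result is "hupdappgjyuql".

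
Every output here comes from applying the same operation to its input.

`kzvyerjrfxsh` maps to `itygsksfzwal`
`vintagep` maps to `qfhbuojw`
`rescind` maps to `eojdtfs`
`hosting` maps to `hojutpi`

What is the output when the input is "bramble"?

The rule is to reverse the string, then shift every letter 1 place forward in the alphabet (wrapping around).
Applying both steps to "bramble": "elbmarb", then "fmcnbsc".

fmcnbsc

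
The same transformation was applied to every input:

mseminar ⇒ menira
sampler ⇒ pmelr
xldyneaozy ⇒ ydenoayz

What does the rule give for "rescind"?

What's happening: delete the first 2 characters, then swap each adjacent pair of characters (1↔2, 3↔4, ...).
Starting from "rescind": after the first operation, "scind"; after the second, "csnid".
(Check on "mseminar": → "eminar" → "menira" ✓)

csnid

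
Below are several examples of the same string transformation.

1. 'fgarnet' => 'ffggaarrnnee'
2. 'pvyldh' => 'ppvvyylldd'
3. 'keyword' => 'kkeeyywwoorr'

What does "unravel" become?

uunnrraavvee

Looking at the pairs, the operation is to delete the last character, then double every character.
Working it through for "unravel": intermediate "unrave", final "uunnrraavvee".
(Check on "fgarnet": → "fgarne" → "ffggaarrnnee" ✓)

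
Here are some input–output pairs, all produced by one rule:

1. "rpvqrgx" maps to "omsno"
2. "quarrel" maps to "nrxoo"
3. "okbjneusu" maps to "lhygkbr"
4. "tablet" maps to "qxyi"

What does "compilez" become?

Looking at the pairs, the operation is to shift every letter 3 places backward in the alphabet (wrapping around), then delete the last 2 characters.
"compilez" → "zljmfibw" → "zljmfi".

zljmfi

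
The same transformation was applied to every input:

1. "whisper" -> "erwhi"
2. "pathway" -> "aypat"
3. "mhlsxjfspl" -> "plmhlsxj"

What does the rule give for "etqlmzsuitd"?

tdetqlmzs

Looking at the pairs, the operation is to move the last 2 characters to the front (rotate right by 2), then delete the last 2 characters.
Working it through for "etqlmzsuitd": intermediate "tdetqlmzsui", final "tdetqlmzs".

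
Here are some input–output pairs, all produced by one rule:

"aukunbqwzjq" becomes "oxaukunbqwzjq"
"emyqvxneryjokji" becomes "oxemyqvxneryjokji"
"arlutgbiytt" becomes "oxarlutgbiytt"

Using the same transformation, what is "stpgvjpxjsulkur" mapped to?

Looking at the pairs, the operation is to prepend "ox".
"stpgvjpxjsulkur" → "oxstpgvjpxjsulkur".

oxstpgvjpxjsulkur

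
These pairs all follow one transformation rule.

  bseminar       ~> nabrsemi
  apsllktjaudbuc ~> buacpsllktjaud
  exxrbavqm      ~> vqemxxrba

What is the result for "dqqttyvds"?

vddsqqtty

What's happening: swap the first and last characters, then move the last 3 characters to the front (rotate right by 3).
"dqqttyvds" → "sqqttyvdd" → "vddsqqtty".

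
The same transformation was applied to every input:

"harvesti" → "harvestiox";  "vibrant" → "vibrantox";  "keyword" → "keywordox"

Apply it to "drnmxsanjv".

The transformation: append "ox".
Applying that to "drnmxsanjv" gives "drnmxsanjvox".

drnmxsanjvox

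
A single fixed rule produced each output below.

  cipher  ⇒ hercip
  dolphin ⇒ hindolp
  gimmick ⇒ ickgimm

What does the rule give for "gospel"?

pelgos

The rule is to move the last 3 characters to the front (rotate right by 3).
So "gospel" becomes "pelgos".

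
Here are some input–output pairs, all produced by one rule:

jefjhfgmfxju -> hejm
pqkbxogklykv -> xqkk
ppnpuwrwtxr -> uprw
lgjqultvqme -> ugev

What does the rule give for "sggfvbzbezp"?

Rule — keep one character in every 3, starting at position 2 (positions 2nd, 5th, 8th, ...), then swap each adjacent pair of characters (1↔2, 3↔4, ...).
Starting from "sggfvbzbezp": after the first operation, "gvbp"; after the second, "vgpb".

vgpb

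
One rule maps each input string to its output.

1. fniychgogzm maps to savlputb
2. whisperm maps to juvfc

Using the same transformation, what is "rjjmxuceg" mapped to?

ewwzkh

In each case the input is transformed by: delete the last 3 characters, then shift every letter 13 places forward in the alphabet (wrapping around) — i.e. ROT13.
"rjjmxuceg" → "ewwzkh".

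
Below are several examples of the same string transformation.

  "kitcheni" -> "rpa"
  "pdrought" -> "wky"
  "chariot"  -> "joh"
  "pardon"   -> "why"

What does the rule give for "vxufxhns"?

The rule is to shift every letter 7 places forward in the alphabet (wrapping around), then keep only the first 3 characters.
"vxufxhns" → "cebmeouz" → "ceb".

ceb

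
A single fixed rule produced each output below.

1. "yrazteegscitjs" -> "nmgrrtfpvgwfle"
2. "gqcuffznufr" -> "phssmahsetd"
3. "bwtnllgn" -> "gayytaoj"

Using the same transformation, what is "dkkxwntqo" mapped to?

xkjagdbqx

Looking at the pairs, the operation is to move the first 2 characters to the end (rotate left by 2), then shift every letter 13 places forward in the alphabet (wrapping around) — i.e. ROT13.
Working it through for "dkkxwntqo": intermediate "kxwntqodk", final "xkjagdbqx".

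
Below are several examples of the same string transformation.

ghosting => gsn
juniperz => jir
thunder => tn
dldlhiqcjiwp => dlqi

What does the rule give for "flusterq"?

Looking at the pairs, the operation is to move the last character to the front, then keep one character in every 3, starting at position 2 (positions 2nd, 5th, 8th, ...).
Applying both steps to "flusterq": "qfluster", then "fsr".
(Check on "juniperz": → "zjuniper" → "jir" ✓)

fsr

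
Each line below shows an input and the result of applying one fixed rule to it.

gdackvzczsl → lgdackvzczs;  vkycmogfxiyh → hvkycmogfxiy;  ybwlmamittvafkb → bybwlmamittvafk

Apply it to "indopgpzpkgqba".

aindopgpzpkgqb

The transformation: move the last character to the front.
Doing the same to "indopgpzpkgqba": "aindopgpzpkgqb".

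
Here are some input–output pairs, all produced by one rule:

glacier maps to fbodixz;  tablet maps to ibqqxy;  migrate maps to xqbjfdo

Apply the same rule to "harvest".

The transformation: shift every letter 3 places backward in the alphabet (wrapping around), then move the last 3 characters to the front (rotate right by 3).
On "harvest" that produces "bpqexos".

bpqexos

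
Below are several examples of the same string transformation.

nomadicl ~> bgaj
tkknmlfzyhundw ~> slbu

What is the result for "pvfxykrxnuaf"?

lsyd

The transformation: shift every letter 2 places backward in the alphabet (wrapping around), then keep only the last 4 characters.
"pvfxykrxnuaf" → "ntdvwipvlsyd" → "lsyd".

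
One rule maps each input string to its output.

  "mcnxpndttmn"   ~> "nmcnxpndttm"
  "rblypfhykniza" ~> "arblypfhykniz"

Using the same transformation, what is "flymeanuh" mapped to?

hflymeanu

The pattern: move the last character to the front.
For "flymeanuh" the result is "hflymeanu".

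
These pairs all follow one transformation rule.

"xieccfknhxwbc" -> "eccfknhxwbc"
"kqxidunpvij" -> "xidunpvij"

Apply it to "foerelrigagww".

Rule — delete the first 2 characters.
On "foerelrigagww" that produces "erelrigagww".

erelrigagww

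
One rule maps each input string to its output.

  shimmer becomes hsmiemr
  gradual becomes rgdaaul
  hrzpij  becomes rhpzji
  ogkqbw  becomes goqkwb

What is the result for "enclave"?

nelcvae

The rule is to swap each adjacent pair of characters (1↔2, 3↔4, ...).
"enclave" → "nelcvae".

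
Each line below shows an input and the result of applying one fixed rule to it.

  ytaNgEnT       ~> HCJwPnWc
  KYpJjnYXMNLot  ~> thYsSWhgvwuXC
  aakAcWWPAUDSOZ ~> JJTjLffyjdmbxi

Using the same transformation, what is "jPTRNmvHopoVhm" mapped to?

SycawVEqXYXeQV

Looking at the pairs, the operation is to shift every letter 9 places forward in the alphabet (wrapping around), then flip the case of every letter.
On "jPTRNmvHopoVhm": the first step gives "sYCAWveQxyxEqv", and the second then gives "SycawVEqXYXeQV".
(Check on "ytaNgEnT": → "hcjWpNwC" → "HCJwPnWc" ✓)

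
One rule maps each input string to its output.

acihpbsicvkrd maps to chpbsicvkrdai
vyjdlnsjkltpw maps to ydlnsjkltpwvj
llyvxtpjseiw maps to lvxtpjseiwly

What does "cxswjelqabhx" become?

xwjelqabhxcs

In each case the input is transformed by: move the first 2 characters to the end (rotate left by 2), then swap the first and last characters.
Starting from "cxswjelqabhx": after the first operation, "swjelqabhxcx"; after the second, "xwjelqabhxcs".
(Check on "vyjdlnsjkltpw": → "jdlnsjkltpwvy" → "ydlnsjkltpwvj" ✓)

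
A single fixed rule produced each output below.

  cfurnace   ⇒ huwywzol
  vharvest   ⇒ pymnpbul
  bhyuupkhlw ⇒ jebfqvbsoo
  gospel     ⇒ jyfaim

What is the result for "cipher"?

bylwcj

In each case the input is transformed by: swap the front and back halves of the string, then shift every letter 6 places backward in the alphabet (wrapping around).
So "cipher" becomes "bylwcj".
(Check on "vharvest": → "vestvhar" → "pymnpbul" ✓)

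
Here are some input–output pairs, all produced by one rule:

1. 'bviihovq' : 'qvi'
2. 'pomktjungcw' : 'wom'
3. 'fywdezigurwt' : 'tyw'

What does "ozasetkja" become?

aza

What's happening: swap the first and last characters, then keep only the first 3 characters.
Starting from "ozasetkja": after the first operation, "azasetkjo"; after the second, "aza".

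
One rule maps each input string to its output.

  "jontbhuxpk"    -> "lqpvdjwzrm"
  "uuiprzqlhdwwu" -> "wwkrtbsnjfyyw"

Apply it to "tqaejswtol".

The rule is to shift every letter 2 places forward in the alphabet (wrapping around).
For "tqaejswtol" the result is "vscgluyvqn".

vscgluyvqn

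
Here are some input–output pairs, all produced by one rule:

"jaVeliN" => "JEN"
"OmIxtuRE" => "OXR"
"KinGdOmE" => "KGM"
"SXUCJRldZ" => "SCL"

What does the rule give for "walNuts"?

WNS

The transformation: keep one character in every 3, starting at position 1 (positions 1st, 4th, 7th, ...), then convert every letter to uppercase.
Working it through for "walNuts": intermediate "wNs", final "WNS".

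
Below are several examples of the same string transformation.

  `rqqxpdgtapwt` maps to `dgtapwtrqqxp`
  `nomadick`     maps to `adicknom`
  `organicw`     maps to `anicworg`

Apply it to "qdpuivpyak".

ivpyakqdpu

The pattern: swap the front and back halves of the string, then move the last character to the front.
On "qdpuivpyak" that produces "ivpyakqdpu".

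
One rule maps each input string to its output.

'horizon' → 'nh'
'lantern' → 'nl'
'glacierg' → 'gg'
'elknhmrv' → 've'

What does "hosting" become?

gh

Rule — move the first character to the end, then keep only the last 2 characters.
For "hosting", step one produces "ostingh"; step two turns that into "gh".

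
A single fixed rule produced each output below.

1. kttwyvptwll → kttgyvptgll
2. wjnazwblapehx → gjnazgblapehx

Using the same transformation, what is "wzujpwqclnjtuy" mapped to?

gzujpgqclnjtuy

The transformation: replace every "w" with "g".
"wzujpwqclnjtuy" → "gzujpgqclnjtuy".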